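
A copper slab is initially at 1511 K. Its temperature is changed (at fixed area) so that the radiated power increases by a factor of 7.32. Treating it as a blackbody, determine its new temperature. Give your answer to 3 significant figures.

T₂ ≈ 2.49×10³ K

P ∝ T⁴, so T₂/T₁ = (P₂/P₁)^(1/4) = (7.32)^(1/4) = 1.64486.
T₂ = 1511 × 1.64486 = 2.49×10³ K.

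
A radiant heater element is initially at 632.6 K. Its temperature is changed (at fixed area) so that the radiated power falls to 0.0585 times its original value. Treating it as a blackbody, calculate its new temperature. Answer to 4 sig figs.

P ∝ T⁴, so T₂/T₁ = (P₂/P₁)^(1/4) = (0.0585)^(1/4) = 0.491801.
T₂ = 632.6 × 0.491801 = 311.1 K.

T₂ ≈ 311.1 K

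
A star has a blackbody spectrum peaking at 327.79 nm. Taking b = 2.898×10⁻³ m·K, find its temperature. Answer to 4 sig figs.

T ≈ 8841 K

Wien's law gives T = b/λ_max = (2.898×10⁻³ m·K)/(3.2779×10⁻⁷ m) = 8841 K.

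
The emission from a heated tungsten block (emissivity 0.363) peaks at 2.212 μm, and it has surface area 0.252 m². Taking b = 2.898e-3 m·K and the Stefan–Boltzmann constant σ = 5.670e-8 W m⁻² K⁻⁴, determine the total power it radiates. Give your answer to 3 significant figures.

P ≈ 1.53×10⁴ W

Wien's law: T = b/λ_max = 2.898×10⁻³/2.212×10⁻⁶ = 1310.13 K.
Area A = 0.252 m².
Then P = εσAT⁴ = 0.363×5.670×10⁻⁸×0.252×(1310.13)⁴ = 1.53×10⁴ W.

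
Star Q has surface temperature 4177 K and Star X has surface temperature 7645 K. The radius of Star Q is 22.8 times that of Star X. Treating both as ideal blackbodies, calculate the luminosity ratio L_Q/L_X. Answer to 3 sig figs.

L ∝ R²T⁴, so L_Q/L_X = (R_Q/R_X)²(T_Q/T_X)⁴ = (22.8)² × (4177/7645)⁴ = 519.84 × 0.0891144 = 46.3.

L_Q/L_X ≈ 46.3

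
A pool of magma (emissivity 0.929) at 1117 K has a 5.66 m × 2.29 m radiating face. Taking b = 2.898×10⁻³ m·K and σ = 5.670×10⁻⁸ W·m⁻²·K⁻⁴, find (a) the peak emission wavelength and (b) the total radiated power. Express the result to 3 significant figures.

(a) λ_max = b/T = 2.898×10⁻³/1117 = 2.594×10⁻⁶ m = 2.59 μm.
Area A = 5.66 × 2.29 = 12.9614 m².
(b) P = εσAT⁴ = 0.929×5.670×10⁻⁸×12.9614×(1117)⁴ = 1.06×10⁶ W.

λ_max ≈ 2.59 μm; P ≈ 1.06×10⁶ W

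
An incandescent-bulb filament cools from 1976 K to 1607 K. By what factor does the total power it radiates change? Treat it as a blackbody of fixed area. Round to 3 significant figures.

P ∝ T⁴, so P₂/P₁ = (T₂/T₁)⁴ = (1607/1976)⁴ = (0.813259)⁴ = 0.437.

P₂/P₁ ≈ 0.437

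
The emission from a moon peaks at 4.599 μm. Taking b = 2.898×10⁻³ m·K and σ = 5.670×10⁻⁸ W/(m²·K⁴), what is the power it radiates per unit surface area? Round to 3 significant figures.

I ≈ 8.94×10³ W/m²

Wien's law: T = b/λ_max = 2.898×10⁻³/4.599×10⁻⁶ = 630.137 K.
Then I = σT⁴ = 5.670×10⁻⁸×(630.137)⁴ = 8.94×10³ W/m².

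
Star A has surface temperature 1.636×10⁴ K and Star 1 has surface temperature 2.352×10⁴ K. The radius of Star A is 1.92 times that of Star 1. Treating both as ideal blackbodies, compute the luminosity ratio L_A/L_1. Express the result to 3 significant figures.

L_A/L_1 ≈ 0.863

L ∝ R²T⁴, so L_A/L_1 = (R_A/R_1)²(T_A/T_1)⁴ = (1.92)² × (1.636×10⁴/2.352×10⁴)⁴ = 3.6864 × 0.234091 = 0.863.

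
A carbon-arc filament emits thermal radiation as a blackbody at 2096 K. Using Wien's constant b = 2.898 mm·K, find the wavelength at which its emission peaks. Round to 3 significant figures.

Wien's displacement law: λ_max = b/T = (2.898×10⁻³ m·K)/(2096 K) = 1.383×10⁻⁶ m.
That is 1.38×10³ nm, in the infrared range.

λ_max ≈ 1.38×10³ nm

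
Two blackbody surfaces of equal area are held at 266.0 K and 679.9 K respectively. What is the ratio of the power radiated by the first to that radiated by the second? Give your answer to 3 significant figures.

P₁/P₂ ≈ 0.0234

With equal areas, P₁/P₂ = (T₁/T₂)⁴ = (266.0/679.9)⁴ = 0.0234.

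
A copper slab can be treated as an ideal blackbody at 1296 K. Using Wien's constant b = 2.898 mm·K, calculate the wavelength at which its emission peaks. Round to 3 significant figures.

Wien's displacement law: λ_max = b/T = (2.898×10⁻³ m·K)/(1296 K) = 2.236×10⁻⁶ m.
That is 2.24×10³ nm, in the infrared range.

λ_max ≈ 2.24×10³ nm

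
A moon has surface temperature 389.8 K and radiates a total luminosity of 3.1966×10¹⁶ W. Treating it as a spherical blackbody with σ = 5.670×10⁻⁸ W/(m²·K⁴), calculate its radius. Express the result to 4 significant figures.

R ≈ 1.394×10⁶ m

L = 4πR²σT⁴ ⇒ R = √(L/(4πσT⁴)).
σT⁴ = 1309.03 W/m², so R = √(3.1966×10¹⁶/(4π×1309.03)) = 1.394×10⁶ m.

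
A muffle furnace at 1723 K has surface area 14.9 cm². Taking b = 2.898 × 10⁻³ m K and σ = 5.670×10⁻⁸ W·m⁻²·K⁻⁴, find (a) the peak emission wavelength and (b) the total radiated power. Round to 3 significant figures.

(a) λ_max = b/T = 2.898×10⁻³/1723 = 1.682×10⁻⁶ m = 1.68×10³ nm.
Area A = 14.9 cm² = 1.49×10⁻³ m².
(b) P = σAT⁴ = 5.670×10⁻⁸×1.49×10⁻³×(1723)⁴ = 745 W.

λ_max ≈ 1.68×10³ nm; P ≈ 745 W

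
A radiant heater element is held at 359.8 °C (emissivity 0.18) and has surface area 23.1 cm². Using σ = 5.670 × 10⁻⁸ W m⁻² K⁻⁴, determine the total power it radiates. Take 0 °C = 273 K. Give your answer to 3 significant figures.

T = 359.8 °C + 273 = 632.8 K.
Area A = 23.1 cm² = 2.31×10⁻³ m².
P = εσAT⁴ = 0.18 × 5.670×10⁻⁸ × 2.31×10⁻³ × (632.8)⁴ = 3.78 W.

P ≈ 3.78 W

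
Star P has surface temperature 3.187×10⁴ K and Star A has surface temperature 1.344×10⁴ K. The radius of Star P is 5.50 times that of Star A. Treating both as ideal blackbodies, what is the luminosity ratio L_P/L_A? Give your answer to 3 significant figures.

L_P/L_A ≈ 956

L ∝ R²T⁴, so L_P/L_A = (R_P/R_A)²(T_P/T_A)⁴ = (5.50)² × (3.187×10⁴/1.344×10⁴)⁴ = 30.25 × 31.6178 = 956.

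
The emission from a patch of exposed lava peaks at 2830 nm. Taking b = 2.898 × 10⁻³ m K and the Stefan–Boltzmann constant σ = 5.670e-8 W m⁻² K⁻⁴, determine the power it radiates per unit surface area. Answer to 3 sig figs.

I ≈ 6.23×10⁴ W/m²

Wien's law: T = b/λ_max = 2.898×10⁻³/2.830×10⁻⁶ = 1024.03 K.
Then I = σT⁴ = 5.670×10⁻⁸×(1024.03)⁴ = 6.23×10⁴ W/m².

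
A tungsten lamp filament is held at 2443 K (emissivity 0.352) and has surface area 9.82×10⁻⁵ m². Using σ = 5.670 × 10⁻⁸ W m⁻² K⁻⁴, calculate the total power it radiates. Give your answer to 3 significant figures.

Area A = 9.82×10⁻⁵ m².
P = εσAT⁴ = 0.352 × 5.670×10⁻⁸ × 9.82×10⁻⁵ × (2443)⁴ = 69.8 W.

P ≈ 69.8 W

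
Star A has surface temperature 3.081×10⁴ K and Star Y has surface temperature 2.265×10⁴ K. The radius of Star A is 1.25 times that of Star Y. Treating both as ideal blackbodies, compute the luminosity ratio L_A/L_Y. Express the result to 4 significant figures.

L_A/L_Y ≈ 5.350

L ∝ R²T⁴, so L_A/L_Y = (R_A/R_Y)²(T_A/T_Y)⁴ = (1.25)² × (3.081×10⁴/2.265×10⁴)⁴ = 1.5625 × 3.42369 = 5.350.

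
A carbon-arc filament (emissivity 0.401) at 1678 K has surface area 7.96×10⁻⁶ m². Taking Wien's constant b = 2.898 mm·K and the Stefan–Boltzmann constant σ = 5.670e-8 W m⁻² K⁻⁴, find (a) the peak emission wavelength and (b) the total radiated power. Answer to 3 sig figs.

λ_max ≈ 1.73×10³ nm; P ≈ 1.43 W

(a) λ_max = b/T = 2.898×10⁻³/1678 = 1.727×10⁻⁶ m = 1.73×10³ nm.
Area A = 7.96×10⁻⁶ m².
(b) P = εσAT⁴ = 0.401×5.670×10⁻⁸×7.96×10⁻⁶×(1678)⁴ = 1.43 W.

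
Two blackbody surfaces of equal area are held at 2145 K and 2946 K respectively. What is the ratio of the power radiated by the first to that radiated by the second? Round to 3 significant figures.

With equal areas, P₁/P₂ = (T₁/T₂)⁴ = (2145/2946)⁴ = 0.281.

P₁/P₂ ≈ 0.281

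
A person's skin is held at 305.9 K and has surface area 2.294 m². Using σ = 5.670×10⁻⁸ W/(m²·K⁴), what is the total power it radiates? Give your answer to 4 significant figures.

Area A = 2.294 m².
P = σAT⁴ = 5.670×10⁻⁸ × 2.294 × (305.9)⁴ = 1139 W.

P ≈ 1139 W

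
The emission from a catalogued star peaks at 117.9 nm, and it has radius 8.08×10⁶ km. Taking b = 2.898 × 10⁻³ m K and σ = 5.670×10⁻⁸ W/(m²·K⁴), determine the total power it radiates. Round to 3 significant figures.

P ≈ 1.70×10³¹ W

Wien's law: T = b/λ_max = 2.898×10⁻³/1.179×10⁻⁷ = 24580.2 K.
Surface area A = 4πR² = 4π(8.08×10⁹ m)² = 8.20413×10²⁰ m².
Then P = σAT⁴ = 5.670×10⁻⁸×8.20413×10²⁰×(24580.2)⁴ = 1.70×10³¹ W.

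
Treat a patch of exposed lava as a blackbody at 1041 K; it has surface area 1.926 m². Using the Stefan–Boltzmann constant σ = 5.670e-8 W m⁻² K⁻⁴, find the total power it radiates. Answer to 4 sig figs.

Area A = 1.926 m².
P = σAT⁴ = 5.670×10⁻⁸ × 1.926 × (1041)⁴ = 1.282×10⁵ W.

P ≈ 1.282×10⁵ W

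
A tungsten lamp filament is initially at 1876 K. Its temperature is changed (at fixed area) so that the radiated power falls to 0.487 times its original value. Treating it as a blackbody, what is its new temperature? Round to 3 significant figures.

T₂ ≈ 1.57×10³ K

P ∝ T⁴, so T₂/T₁ = (P₂/P₁)^(1/4) = (0.487)^(1/4) = 0.835376.
T₂ = 1876 × 0.835376 = 1.57×10³ K.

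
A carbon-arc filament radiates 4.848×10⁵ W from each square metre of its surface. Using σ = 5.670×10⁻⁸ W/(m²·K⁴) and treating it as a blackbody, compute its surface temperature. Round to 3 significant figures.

T ≈ 1.71×10³ K

I = σT⁴, so T = (I/σ)^(1/4) = (4.848×10⁵/(5.670×10⁻⁸))^(1/4) = 1.71×10³ K.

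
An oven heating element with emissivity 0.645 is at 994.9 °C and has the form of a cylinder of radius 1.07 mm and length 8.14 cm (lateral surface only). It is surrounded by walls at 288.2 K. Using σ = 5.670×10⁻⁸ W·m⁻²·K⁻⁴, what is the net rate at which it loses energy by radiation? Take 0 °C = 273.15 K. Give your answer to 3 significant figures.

T = 994.9 °C + 273.15 = 1268.05 K.
Lateral area A = 2πrL = 2π×1.07×10⁻³×0.0814 = 5.47253×10⁻⁴ m².
Net radiated power P_net = εσA(T⁴ − T₀⁴) = 0.645×5.670×10⁻⁸×5.47253×10⁻⁴×(1268.05⁴ − 288.2⁴).
T⁴ − T₀⁴ = 2.58551×10¹² − 6.89884×10⁹ = 2.57861×10¹² K⁴, so P_net = 51.6 W.

Net loss ≈ 51.6 W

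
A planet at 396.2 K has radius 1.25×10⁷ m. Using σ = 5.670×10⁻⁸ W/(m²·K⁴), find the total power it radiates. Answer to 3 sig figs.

Surface area A = 4πR² = 4π(1.25×10⁷ m)² = 1.96350×10¹⁵ m².
P = σAT⁴ = 5.670×10⁻⁸ × 1.96350×10¹⁵ × (396.2)⁴ = 2.74×10¹⁸ W.

P ≈ 2.74×10¹⁸ W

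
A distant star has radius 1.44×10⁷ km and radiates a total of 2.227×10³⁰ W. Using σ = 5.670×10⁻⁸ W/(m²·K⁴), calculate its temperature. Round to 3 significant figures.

T ≈ 1.11×10⁴ K

Surface area A = 4πR² = 4π(1.44×10¹⁰ m)² = 2.60576×10²¹ m².
P = σAT⁴ ⇒ T = (P/(σA))^(1/4) = (2.227×10³⁰/(5.670×10⁻⁸×2.60576×10²¹))^(1/4) = 1.11×10⁴ K.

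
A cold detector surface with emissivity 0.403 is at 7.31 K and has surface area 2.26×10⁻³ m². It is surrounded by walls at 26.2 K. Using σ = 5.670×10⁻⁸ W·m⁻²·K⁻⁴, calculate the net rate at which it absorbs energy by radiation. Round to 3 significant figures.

Area A = 2.26×10⁻³ m².
Net radiated power P_net = εσA(T⁴ − T₀⁴) = 0.403×5.670×10⁻⁸×2.26×10⁻³×(7.31⁴ − 26.2⁴).
T⁴ − T₀⁴ = 2855.42 − 4.71200×10⁵ = -4.68345×10⁵ K⁴, so P_net = -2.42×10⁻⁵ W — negative, meaning a net gain of 2.42×10⁻⁵ W.

Net gain ≈ 2.42×10⁻⁵ W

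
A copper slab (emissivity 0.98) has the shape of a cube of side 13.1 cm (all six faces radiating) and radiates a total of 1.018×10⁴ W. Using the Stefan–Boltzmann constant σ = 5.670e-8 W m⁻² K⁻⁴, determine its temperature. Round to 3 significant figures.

Area A = 6s² = 6×(0.131 m)² = 0.102966 m².
P = εσAT⁴ ⇒ T = (P/(εσA))^(1/4) = (1.018×10⁴/(0.98×5.670×10⁻⁸×0.102966))^(1/4) = 1.15×10³ K.

T ≈ 1.15×10³ K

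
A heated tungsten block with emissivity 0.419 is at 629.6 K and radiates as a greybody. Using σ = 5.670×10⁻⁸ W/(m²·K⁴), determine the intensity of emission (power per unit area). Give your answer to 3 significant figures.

Stefan–Boltzmann: I = εσT⁴ = 0.419 × 5.670×10⁻⁸ × (629.6)⁴ = 3.73×10³ W/m².

I ≈ 3.73×10³ W/m²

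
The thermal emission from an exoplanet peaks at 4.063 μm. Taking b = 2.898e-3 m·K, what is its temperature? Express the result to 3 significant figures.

T ≈ 713 K

Wien's law gives T = b/λ_max = (2.898×10⁻³ m·K)/(4.063×10⁻⁶ m) = 713 K.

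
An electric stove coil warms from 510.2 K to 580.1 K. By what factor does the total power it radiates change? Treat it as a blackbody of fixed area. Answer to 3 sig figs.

P ∝ T⁴, so P₂/P₁ = (T₂/T₁)⁴ = (580.1/510.2)⁴ = (1.13701)⁴ = 1.67.

P₂/P₁ ≈ 1.67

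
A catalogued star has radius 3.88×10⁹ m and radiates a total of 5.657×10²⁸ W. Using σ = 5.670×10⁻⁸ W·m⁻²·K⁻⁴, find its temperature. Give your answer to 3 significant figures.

T ≈ 8.52×10³ K

Surface area A = 4πR² = 4π(3.88×10⁹ m)² = 1.89179×10²⁰ m².
P = σAT⁴ ⇒ T = (P/(σA))^(1/4) = (5.657×10²⁸/(5.670×10⁻⁸×1.89179×10²⁰))^(1/4) = 8.52×10³ K.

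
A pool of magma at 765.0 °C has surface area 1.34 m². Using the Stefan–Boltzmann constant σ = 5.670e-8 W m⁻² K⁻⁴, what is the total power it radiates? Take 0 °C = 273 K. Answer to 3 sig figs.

P ≈ 8.82×10⁴ W

T = 765.0 °C + 273 = 1038.0 K.
Area A = 1.34 m².
P = σAT⁴ = 5.670×10⁻⁸ × 1.34 × (1038.0)⁴ = 8.82×10⁴ W.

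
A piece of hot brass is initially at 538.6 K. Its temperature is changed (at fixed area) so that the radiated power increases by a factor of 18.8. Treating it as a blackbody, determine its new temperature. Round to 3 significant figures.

P ∝ T⁴, so T₂/T₁ = (P₂/P₁)^(1/4) = (18.8)^(1/4) = 2.08228.
T₂ = 538.6 × 2.08228 = 1.12×10³ K.

T₂ ≈ 1.12×10³ K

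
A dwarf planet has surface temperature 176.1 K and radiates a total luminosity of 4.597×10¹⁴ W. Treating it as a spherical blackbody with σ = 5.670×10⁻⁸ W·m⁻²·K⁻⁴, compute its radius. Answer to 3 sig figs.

L = 4πR²σT⁴ ⇒ R = √(L/(4πσT⁴)).
σT⁴ = 54.5281 W/m², so R = √(4.597×10¹⁴/(4π×54.5281)) = 8.19×10⁵ m.

R ≈ 8.19×10⁵ m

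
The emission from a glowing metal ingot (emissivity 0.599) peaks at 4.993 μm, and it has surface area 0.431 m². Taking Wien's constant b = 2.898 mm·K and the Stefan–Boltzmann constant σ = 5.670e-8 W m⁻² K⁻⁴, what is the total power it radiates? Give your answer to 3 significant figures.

P ≈ 1.66×10³ W

Wien's law: T = b/λ_max = 2.898×10⁻³/4.993×10⁻⁶ = 580.413 K.
Area A = 0.431 m².
Then P = εσAT⁴ = 0.599×5.670×10⁻⁸×0.431×(580.413)⁴ = 1.66×10³ W.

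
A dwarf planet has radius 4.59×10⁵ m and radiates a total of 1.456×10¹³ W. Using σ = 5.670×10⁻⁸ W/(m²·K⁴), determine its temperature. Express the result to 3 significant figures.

Surface area A = 4πR² = 4π(4.59×10⁵ m)² = 2.64750×10¹² m².
P = σAT⁴ ⇒ T = (P/(σA))^(1/4) = (1.456×10¹³/(5.670×10⁻⁸×2.64750×10¹²))^(1/4) = 99.2 K.

T ≈ 99.2 K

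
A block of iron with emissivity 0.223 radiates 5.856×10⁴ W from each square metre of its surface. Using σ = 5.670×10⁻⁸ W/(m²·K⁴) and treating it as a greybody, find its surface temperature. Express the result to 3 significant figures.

I = εσT⁴, so T = (I/εσ)^(1/4) = (5.856×10⁴/(0.223×5.670×10⁻⁸))^(1/4) = 1.47×10³ K.

T ≈ 1.47×10³ K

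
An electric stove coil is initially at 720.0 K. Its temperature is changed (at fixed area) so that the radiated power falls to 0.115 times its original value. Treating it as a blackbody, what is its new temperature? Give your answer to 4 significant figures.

T₂ ≈ 419.3 K

P ∝ T⁴, so T₂/T₁ = (P₂/P₁)^(1/4) = (0.115)^(1/4) = 0.582337.
T₂ = 720.0 × 0.582337 = 419.3 K.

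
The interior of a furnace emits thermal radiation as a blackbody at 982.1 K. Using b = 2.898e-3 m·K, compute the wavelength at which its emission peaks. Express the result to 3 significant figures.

Wien's displacement law: λ_max = b/T = (2.898×10⁻³ m·K)/(982.1 K) = 2.951×10⁻⁶ m.
That is 2.95×10³ nm, in the infrared range.

λ_max ≈ 2.95×10³ nm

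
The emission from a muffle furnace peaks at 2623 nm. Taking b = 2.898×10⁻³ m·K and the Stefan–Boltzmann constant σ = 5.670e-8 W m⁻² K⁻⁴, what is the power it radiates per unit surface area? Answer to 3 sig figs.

Wien's law: T = b/λ_max = 2.898×10⁻³/2.623×10⁻⁶ = 1104.84 K.
Then I = σT⁴ = 5.670×10⁻⁸×(1104.84)⁴ = 8.45×10⁴ W/m².

I ≈ 8.45×10⁴ W/m²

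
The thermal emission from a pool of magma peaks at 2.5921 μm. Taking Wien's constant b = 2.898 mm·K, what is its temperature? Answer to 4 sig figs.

Wien's law gives T = b/λ_max = (2.898×10⁻³ m·K)/(2.5921×10⁻⁶ m) = 1118 K.

T ≈ 1118 K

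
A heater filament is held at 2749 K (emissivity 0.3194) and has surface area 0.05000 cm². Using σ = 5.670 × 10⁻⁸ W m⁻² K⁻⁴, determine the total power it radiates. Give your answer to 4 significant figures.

P ≈ 5.171 W

Area A = 0.05000 cm² = 5.000×10⁻⁶ m².
P = εσAT⁴ = 0.3194 × 5.670×10⁻⁸ × 5.000×10⁻⁶ × (2749)⁴ = 5.171 W.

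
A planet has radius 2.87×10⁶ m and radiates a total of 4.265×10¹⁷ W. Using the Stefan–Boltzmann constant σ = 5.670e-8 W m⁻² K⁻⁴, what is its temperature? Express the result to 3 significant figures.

T ≈ 519 K

Surface area A = 4πR² = 4π(2.87×10⁶ m)² = 1.03508×10¹⁴ m².
P = σAT⁴ ⇒ T = (P/(σA))^(1/4) = (4.265×10¹⁷/(5.670×10⁻⁸×1.03508×10¹⁴))^(1/4) = 519 K.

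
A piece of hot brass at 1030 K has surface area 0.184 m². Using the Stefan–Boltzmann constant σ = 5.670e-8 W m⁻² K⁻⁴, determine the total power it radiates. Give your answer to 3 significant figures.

P ≈ 1.17×10⁴ W

Area A = 0.184 m².
P = σAT⁴ = 5.670×10⁻⁸ × 0.184 × (1030)⁴ = 1.17×10⁴ W.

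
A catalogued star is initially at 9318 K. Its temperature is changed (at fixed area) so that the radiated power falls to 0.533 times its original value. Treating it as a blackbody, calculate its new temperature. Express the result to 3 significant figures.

T₂ ≈ 7.96×10³ K

P ∝ T⁴, so T₂/T₁ = (P₂/P₁)^(1/4) = (0.533)^(1/4) = 0.854440.
T₂ = 9318 × 0.854440 = 7.96×10³ K.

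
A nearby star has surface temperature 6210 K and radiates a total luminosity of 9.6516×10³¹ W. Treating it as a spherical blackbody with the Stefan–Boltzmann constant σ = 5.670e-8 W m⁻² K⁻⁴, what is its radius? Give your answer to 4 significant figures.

L = 4πR²σT⁴ ⇒ R = √(L/(4πσT⁴)).
σT⁴ = 8.43237×10⁷ W/m², so R = √(9.6516×10³¹/(4π×8.43237×10⁷)) = 3.018×10¹¹ m.

R ≈ 3.018×10¹¹ m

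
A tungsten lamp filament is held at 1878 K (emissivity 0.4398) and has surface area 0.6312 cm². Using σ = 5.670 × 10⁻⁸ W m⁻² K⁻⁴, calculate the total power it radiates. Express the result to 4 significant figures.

Area A = 0.6312 cm² = 6.312×10⁻⁵ m².
P = εσAT⁴ = 0.4398 × 5.670×10⁻⁸ × 6.312×10⁻⁵ × (1878)⁴ = 19.58 W.

P ≈ 19.58 W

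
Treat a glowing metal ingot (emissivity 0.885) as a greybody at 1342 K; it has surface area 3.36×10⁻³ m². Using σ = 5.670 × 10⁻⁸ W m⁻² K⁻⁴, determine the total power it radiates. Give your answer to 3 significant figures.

P ≈ 547 W

Area A = 3.36×10⁻³ m².
P = εσAT⁴ = 0.885 × 5.670×10⁻⁸ × 3.36×10⁻³ × (1342)⁴ = 547 W.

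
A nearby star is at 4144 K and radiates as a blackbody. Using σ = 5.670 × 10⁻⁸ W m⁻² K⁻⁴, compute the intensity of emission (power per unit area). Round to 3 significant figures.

Stefan–Boltzmann: I = σT⁴ = 5.670×10⁻⁸ × (4144)⁴ = 1.67×10⁷ W/m².

I ≈ 1.67×10⁷ W/m²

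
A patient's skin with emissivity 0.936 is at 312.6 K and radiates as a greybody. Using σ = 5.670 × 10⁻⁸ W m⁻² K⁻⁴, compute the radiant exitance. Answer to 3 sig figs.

Stefan–Boltzmann: I = εσT⁴ = 0.936 × 5.670×10⁻⁸ × (312.6)⁴ = 507 W/m².

I ≈ 507 W/m²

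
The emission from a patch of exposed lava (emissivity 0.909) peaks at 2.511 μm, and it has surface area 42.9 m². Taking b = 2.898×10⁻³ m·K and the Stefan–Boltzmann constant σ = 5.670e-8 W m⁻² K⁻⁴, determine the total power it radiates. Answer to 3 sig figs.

Wien's law: T = b/λ_max = 2.898×10⁻³/2.511×10⁻⁶ = 1154.12 K.
Area A = 42.9 m².
Then P = εσAT⁴ = 0.909×5.670×10⁻⁸×42.9×(1154.12)⁴ = 3.92×10⁶ W.

P ≈ 3.92×10⁶ W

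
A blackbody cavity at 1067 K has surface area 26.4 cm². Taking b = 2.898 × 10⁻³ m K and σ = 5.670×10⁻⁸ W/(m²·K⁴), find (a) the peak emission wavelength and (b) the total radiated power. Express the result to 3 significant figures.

λ_max ≈ 2.72×10³ nm; P ≈ 194 W

(a) λ_max = b/T = 2.898×10⁻³/1067 = 2.716×10⁻⁶ m = 2.72×10³ nm.
Area A = 26.4 cm² = 2.64×10⁻³ m².
(b) P = σAT⁴ = 5.670×10⁻⁸×2.64×10⁻³×(1067)⁴ = 194 W.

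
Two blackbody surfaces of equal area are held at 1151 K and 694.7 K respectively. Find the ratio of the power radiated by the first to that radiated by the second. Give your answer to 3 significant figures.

With equal areas, P₁/P₂ = (T₁/T₂)⁴ = (1151/694.7)⁴ = 7.54.

P₁/P₂ ≈ 7.54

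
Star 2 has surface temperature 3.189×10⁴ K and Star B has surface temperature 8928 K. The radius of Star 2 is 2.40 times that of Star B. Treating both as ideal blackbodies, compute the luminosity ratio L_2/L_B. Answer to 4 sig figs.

L_2/L_B ≈ 937.6

L ∝ R²T⁴, so L_2/L_B = (R_2/R_B)²(T_2/T_B)⁴ = (2.40)² × (3.189×10⁴/8928)⁴ = 5.76 × 162.780 = 937.6.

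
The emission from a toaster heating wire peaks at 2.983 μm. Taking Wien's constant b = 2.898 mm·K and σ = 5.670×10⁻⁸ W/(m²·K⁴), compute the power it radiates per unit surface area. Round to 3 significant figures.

I ≈ 5.05×10⁴ W/m²

Wien's law: T = b/λ_max = 2.898×10⁻³/2.983×10⁻⁶ = 971.505 K.
Then I = σT⁴ = 5.670×10⁻⁸×(971.505)⁴ = 5.05×10⁴ W/m².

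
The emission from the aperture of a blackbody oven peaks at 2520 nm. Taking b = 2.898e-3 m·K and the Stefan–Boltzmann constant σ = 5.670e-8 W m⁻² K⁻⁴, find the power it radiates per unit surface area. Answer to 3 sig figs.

I ≈ 9.92×10⁴ W/m²

Wien's law: T = b/λ_max = 2.898×10⁻³/2.520×10⁻⁶ = 1150.00 K.
Then I = σT⁴ = 5.670×10⁻⁸×(1150.00)⁴ = 9.92×10⁴ W/m².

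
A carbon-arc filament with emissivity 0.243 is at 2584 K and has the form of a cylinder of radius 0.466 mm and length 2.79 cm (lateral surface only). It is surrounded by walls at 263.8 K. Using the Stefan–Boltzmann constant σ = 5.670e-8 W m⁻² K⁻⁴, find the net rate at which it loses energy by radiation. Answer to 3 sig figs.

Net loss ≈ 50.2 W

Lateral area A = 2πrL = 2π×4.66×10⁻⁴×0.0279 = 8.16902×10⁻⁵ m².
Net radiated power P_net = εσA(T⁴ − T₀⁴) = 0.243×5.670×10⁻⁸×8.16902×10⁻⁵×(2584⁴ − 263.8⁴).
T⁴ − T₀⁴ = 4.45831×10¹³ − 4.84283×10⁹ = 4.45783×10¹³ K⁴, so P_net = 50.2 W.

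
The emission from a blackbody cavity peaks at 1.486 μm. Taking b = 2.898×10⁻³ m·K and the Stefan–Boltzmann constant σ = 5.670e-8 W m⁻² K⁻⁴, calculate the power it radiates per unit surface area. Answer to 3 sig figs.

Wien's law: T = b/λ_max = 2.898×10⁻³/1.486×10⁻⁶ = 1950.20 K.
Then I = σT⁴ = 5.670×10⁻⁸×(1950.20)⁴ = 8.20×10⁵ W/m².

I ≈ 8.20×10⁵ W/m²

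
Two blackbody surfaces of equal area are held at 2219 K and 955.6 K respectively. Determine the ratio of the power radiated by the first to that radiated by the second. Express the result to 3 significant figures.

P₁/P₂ ≈ 29.1

With equal areas, P₁/P₂ = (T₁/T₂)⁴ = (2219/955.6)⁴ = 29.1.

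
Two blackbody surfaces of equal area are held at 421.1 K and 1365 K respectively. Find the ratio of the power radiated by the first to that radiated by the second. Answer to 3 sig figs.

With equal areas, P₁/P₂ = (T₁/T₂)⁴ = (421.1/1365)⁴ = 9.06×10⁻³.

P₁/P₂ ≈ 9.06×10⁻³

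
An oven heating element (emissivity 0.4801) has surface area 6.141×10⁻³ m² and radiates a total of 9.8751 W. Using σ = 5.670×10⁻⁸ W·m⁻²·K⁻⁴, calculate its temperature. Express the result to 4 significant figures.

T ≈ 493.0 K

Area A = 6.141×10⁻³ m².
P = εσAT⁴ ⇒ T = (P/(εσA))^(1/4) = (9.8751/(0.4801×5.670×10⁻⁸×6.141×10⁻³))^(1/4) = 493.0 K.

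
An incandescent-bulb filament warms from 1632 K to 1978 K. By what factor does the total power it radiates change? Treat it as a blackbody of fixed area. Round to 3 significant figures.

P₂/P₁ ≈ 2.16

P ∝ T⁴, so P₂/P₁ = (T₂/T₁)⁴ = (1978/1632)⁴ = (1.21201)⁴ = 2.16.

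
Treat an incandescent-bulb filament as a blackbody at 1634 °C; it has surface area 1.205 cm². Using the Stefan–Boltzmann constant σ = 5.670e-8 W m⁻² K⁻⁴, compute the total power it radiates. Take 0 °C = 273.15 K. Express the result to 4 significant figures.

T = 1634 °C + 273.15 = 1907.15 K.
Area A = 1.205 cm² = 1.205×10⁻⁴ m².
P = σAT⁴ = 5.670×10⁻⁸ × 1.205×10⁻⁴ × (1907.15)⁴ = 90.39 W.

P ≈ 90.39 W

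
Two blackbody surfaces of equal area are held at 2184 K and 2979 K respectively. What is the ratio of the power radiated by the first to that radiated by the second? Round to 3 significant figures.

With equal areas, P₁/P₂ = (T₁/T₂)⁴ = (2184/2979)⁴ = 0.289.

P₁/P₂ ≈ 0.289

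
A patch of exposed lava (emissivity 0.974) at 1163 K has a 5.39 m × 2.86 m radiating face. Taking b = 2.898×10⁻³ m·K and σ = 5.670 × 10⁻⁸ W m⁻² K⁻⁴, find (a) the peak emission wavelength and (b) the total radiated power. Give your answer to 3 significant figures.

λ_max ≈ 2.49×10³ nm; P ≈ 1.56×10⁶ W

(a) λ_max = b/T = 2.898×10⁻³/1163 = 2.492×10⁻⁶ m = 2.49×10³ nm.
Area A = 5.39 × 2.86 = 15.4154 m².
(b) P = εσAT⁴ = 0.974×5.670×10⁻⁸×15.4154×(1163)⁴ = 1.56×10⁶ W.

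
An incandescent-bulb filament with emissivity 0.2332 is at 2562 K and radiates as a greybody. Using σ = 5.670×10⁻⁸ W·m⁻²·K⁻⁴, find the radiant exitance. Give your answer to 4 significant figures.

I ≈ 5.697×10⁵ W/m²

Stefan–Boltzmann: I = εσT⁴ = 0.2332 × 5.670×10⁻⁸ × (2562)⁴ = 5.697×10⁵ W/m².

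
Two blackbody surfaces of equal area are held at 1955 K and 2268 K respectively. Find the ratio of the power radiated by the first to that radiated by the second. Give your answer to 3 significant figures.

With equal areas, P₁/P₂ = (T₁/T₂)⁴ = (1955/2268)⁴ = 0.552.

P₁/P₂ ≈ 0.552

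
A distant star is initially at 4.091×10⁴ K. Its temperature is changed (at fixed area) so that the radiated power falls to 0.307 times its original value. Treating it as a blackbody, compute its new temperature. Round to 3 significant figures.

P ∝ T⁴, so T₂/T₁ = (P₂/P₁)^(1/4) = (0.307)^(1/4) = 0.744363.
T₂ = 4.091×10⁴ × 0.744363 = 3.05×10⁴ K.

T₂ ≈ 3.05×10⁴ K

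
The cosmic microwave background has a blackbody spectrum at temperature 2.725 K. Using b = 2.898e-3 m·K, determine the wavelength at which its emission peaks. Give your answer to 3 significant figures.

λ_max ≈ 1.06×10⁻³ m

Wien's displacement law: λ_max = b/T = (2.898×10⁻³ m·K)/(2.725 K) = 1.063×10⁻³ m.
That is 1.06×10⁻³ m, in the microwave range.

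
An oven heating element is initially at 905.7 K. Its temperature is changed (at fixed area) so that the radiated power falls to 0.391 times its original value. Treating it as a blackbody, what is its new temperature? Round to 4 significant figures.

P ∝ T⁴, so T₂/T₁ = (P₂/P₁)^(1/4) = (0.391)^(1/4) = 0.790759.
T₂ = 905.7 × 0.790759 = 716.2 K.

T₂ ≈ 716.2 K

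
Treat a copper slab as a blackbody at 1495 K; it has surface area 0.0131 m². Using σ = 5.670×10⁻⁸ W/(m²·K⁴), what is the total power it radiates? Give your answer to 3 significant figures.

Area A = 0.0131 m².
P = σAT⁴ = 5.670×10⁻⁸ × 0.0131 × (1495)⁴ = 3.71×10³ W.

P ≈ 3.71×10³ W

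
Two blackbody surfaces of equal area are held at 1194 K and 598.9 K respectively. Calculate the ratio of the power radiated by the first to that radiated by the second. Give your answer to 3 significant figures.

P₁/P₂ ≈ 15.8

With equal areas, P₁/P₂ = (T₁/T₂)⁴ = (1194/598.9)⁴ = 15.8.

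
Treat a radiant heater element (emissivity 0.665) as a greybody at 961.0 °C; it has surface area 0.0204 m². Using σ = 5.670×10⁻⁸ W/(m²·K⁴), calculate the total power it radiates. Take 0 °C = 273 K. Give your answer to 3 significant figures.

T = 961.0 °C + 273 = 1234.0 K.
Area A = 0.0204 m².
P = εσAT⁴ = 0.665 × 5.670×10⁻⁸ × 0.0204 × (1234.0)⁴ = 1.78×10³ W.

P ≈ 1.78×10³ W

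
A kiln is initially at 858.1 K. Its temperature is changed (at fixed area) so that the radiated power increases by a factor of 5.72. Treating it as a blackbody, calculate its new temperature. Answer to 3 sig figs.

P ∝ T⁴, so T₂/T₁ = (P₂/P₁)^(1/4) = (5.72)^(1/4) = 1.54650.
T₂ = 858.1 × 1.54650 = 1.33×10³ K.

T₂ ≈ 1.33×10³ K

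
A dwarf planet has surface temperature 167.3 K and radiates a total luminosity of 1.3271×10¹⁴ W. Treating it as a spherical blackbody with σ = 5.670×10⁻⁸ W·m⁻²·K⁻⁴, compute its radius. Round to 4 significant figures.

R ≈ 4.876×10⁵ m

L = 4πR²σT⁴ ⇒ R = √(L/(4πσT⁴)).
σT⁴ = 44.4188 W/m², so R = √(1.3271×10¹⁴/(4π×44.4188)) = 4.876×10⁵ m.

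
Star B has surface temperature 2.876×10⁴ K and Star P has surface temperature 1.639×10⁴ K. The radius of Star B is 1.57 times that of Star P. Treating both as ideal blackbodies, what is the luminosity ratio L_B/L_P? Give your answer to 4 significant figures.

L ∝ R²T⁴, so L_B/L_P = (R_B/R_P)²(T_B/T_P)⁴ = (1.57)² × (2.876×10⁴/1.639×10⁴)⁴ = 2.4649 × 9.48068 = 23.37.

L_B/L_P ≈ 23.37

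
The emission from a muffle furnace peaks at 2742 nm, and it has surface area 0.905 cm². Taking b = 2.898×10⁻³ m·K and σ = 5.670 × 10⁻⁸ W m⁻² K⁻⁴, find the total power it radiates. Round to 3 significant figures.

Wien's law: T = b/λ_max = 2.898×10⁻³/2.742×10⁻⁶ = 1056.89 K.
Area A = 0.905 cm² = 9.05×10⁻⁵ m².
Then P = σAT⁴ = 5.670×10⁻⁸×9.05×10⁻⁵×(1056.89)⁴ = 6.40 W.

P ≈ 6.40 W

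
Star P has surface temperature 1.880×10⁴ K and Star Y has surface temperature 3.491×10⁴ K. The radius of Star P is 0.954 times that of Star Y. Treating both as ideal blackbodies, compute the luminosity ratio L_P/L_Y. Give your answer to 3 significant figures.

L_P/L_Y ≈ 0.0765

L ∝ R²T⁴, so L_P/L_Y = (R_P/R_Y)²(T_P/T_Y)⁴ = (0.954)² × (1.880×10⁴/3.491×10⁴)⁴ = 0.910116 × 0.0841070 = 0.0765.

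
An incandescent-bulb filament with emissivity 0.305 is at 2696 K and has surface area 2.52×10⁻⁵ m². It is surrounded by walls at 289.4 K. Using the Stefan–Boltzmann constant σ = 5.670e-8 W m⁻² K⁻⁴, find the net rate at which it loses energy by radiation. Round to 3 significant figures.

Area A = 2.52×10⁻⁵ m².
Net radiated power P_net = εσA(T⁴ − T₀⁴) = 0.305×5.670×10⁻⁸×2.52×10⁻⁵×(2696⁴ − 289.4⁴).
T⁴ − T₀⁴ = 5.28299×10¹³ − 7.01446×10⁹ = 5.28229×10¹³ K⁴, so P_net = 23.0 W.

Net loss ≈ 23.0 W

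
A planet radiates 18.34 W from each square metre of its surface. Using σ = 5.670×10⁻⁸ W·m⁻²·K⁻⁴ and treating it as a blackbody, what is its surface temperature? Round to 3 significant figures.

T ≈ 134 K

I = σT⁴, so T = (I/σ)^(1/4) = (18.34/(5.670×10⁻⁸))^(1/4) = 134 K.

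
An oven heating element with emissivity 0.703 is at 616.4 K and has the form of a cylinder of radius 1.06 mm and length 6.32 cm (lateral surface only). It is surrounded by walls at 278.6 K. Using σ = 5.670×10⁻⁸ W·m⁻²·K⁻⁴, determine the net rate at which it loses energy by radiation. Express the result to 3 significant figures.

Lateral area A = 2πrL = 2π×1.06×10⁻³×0.0632 = 4.20923×10⁻⁴ m².
Net radiated power P_net = εσA(T⁴ − T₀⁴) = 0.703×5.670×10⁻⁸×4.20923×10⁻⁴×(616.4⁴ − 278.6⁴).
T⁴ − T₀⁴ = 1.44361×10¹¹ − 6.02455×10⁹ = 1.38336×10¹¹ K⁴, so P_net = 2.32 W.

Net loss ≈ 2.32 W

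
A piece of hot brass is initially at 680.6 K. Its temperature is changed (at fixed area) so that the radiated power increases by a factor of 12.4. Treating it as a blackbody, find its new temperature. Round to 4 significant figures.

T₂ ≈ 1277 K

P ∝ T⁴, so T₂/T₁ = (P₂/P₁)^(1/4) = (12.4)^(1/4) = 1.87653.
T₂ = 680.6 × 1.87653 = 1277 K.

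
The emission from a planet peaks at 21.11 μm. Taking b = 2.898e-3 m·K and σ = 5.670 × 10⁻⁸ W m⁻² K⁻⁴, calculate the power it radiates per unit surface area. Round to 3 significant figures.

I ≈ 20.1 W/m²

Wien's law: T = b/λ_max = 2.898×10⁻³/2.111×10⁻⁵ = 137.281 K.
Then I = σT⁴ = 5.670×10⁻⁸×(137.281)⁴ = 20.1 W/m².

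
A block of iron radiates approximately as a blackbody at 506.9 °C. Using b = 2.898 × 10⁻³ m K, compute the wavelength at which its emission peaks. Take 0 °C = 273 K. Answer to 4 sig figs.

λ_max ≈ 3.716 μm

T = 506.9 °C + 273 = 779.9 K.
Wien's displacement law: λ_max = b/T = (2.898×10⁻³ m·K)/(779.9 K) = 3.7159×10⁻⁶ m.
That is 3.716 μm, in the infrared range.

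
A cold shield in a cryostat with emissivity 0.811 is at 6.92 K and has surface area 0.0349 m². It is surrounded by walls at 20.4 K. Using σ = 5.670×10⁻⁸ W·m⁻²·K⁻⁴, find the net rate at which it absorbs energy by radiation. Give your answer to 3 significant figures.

Area A = 0.0349 m².
Net radiated power P_net = εσA(T⁴ − T₀⁴) = 0.811×5.670×10⁻⁸×0.0349×(6.92⁴ − 20.4⁴).
T⁴ − T₀⁴ = 2293.11 − 1.73189×10⁵ = -1.70896×10⁵ K⁴, so P_net = -2.74×10⁻⁴ W — negative, meaning a net gain of 2.74×10⁻⁴ W.

Net gain ≈ 2.74×10⁻⁴ W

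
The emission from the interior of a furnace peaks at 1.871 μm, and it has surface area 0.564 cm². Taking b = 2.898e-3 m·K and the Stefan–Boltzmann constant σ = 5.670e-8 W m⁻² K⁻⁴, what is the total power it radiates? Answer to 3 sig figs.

P ≈ 18.4 W

Wien's law: T = b/λ_max = 2.898×10⁻³/1.871×10⁻⁶ = 1548.90 K.
Area A = 0.564 cm² = 5.64×10⁻⁵ m².
Then P = σAT⁴ = 5.670×10⁻⁸×5.64×10⁻⁵×(1548.90)⁴ = 18.4 W.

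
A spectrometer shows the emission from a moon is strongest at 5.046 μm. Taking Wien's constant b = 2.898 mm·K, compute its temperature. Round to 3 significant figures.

Wien's law gives T = b/λ_max = (2.898×10⁻³ m·K)/(5.046×10⁻⁶ m) = 574 K.

T ≈ 574 K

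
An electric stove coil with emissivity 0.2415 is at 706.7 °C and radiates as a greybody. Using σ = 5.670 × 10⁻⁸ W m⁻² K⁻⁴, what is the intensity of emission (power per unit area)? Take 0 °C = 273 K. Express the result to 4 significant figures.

T = 706.7 °C + 273 = 979.7 K.
Stefan–Boltzmann: I = εσT⁴ = 0.2415 × 5.670×10⁻⁸ × (979.7)⁴ = 1.261×10⁴ W/m².

I ≈ 1.261×10⁴ W/m²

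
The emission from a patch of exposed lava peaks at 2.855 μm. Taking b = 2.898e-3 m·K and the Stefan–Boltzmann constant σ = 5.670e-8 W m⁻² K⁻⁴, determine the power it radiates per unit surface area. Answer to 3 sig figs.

Wien's law: T = b/λ_max = 2.898×10⁻³/2.855×10⁻⁶ = 1015.06 K.
Then I = σT⁴ = 5.670×10⁻⁸×(1015.06)⁴ = 6.02×10⁴ W/m².

I ≈ 6.02×10⁴ W/m²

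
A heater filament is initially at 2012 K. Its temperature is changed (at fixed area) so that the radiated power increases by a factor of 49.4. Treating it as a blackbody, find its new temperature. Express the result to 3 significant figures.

P ∝ T⁴, so T₂/T₁ = (P₂/P₁)^(1/4) = (49.4)^(1/4) = 2.65113.
T₂ = 2012 × 2.65113 = 5.33×10³ K.

T₂ ≈ 5.33×10³ K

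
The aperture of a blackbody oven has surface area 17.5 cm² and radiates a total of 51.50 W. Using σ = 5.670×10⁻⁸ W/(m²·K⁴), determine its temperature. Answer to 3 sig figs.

T ≈ 849 K

Area A = 17.5 cm² = 1.75×10⁻³ m².
P = σAT⁴ ⇒ T = (P/(σA))^(1/4) = (51.50/(5.670×10⁻⁸×1.75×10⁻³))^(1/4) = 849 K.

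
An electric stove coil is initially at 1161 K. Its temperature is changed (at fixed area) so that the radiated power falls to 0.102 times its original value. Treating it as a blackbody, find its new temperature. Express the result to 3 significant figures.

T₂ ≈ 656 K

P ∝ T⁴, so T₂/T₁ = (P₂/P₁)^(1/4) = (0.102)^(1/4) = 0.565132.
T₂ = 1161 × 0.565132 = 656 K.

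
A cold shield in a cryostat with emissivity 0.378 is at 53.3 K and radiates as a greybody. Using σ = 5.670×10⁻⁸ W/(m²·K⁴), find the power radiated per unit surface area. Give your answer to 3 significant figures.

I ≈ 0.173 W/m²

Stefan–Boltzmann: I = εσT⁴ = 0.378 × 5.670×10⁻⁸ × (53.3)⁴ = 0.173 W/m².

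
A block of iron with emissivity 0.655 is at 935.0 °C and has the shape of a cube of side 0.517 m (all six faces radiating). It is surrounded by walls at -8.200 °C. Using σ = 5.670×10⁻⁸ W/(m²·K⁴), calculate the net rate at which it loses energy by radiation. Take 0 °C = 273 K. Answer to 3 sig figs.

Net loss ≈ 1.27×10⁵ W

T = 935.0 °C + 273 = 1208.0 K.
Surroundings: T = -8.200 °C + 273 = 264.800 K.
Area A = 6s² = 6×(0.517 m)² = 1.60373 m².
Net radiated power P_net = εσA(T⁴ − T₀⁴) = 0.655×5.670×10⁻⁸×1.60373×(1208.0⁴ − 264.800⁴).
T⁴ − T₀⁴ = 2.12945×10¹² − 4.91668×10⁹ = 2.12453×10¹² K⁴, so P_net = 1.27×10⁵ W.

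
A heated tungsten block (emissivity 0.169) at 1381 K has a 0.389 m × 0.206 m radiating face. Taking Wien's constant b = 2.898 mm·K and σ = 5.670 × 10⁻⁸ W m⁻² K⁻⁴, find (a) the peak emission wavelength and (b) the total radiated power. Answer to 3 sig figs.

(a) λ_max = b/T = 2.898×10⁻³/1381 = 2.098×10⁻⁶ m = 2.10×10³ nm.
Area A = 0.389 × 0.206 = 0.080134 m².
(b) P = εσAT⁴ = 0.169×5.670×10⁻⁸×0.080134×(1381)⁴ = 2.79×10³ W.

λ_max ≈ 2.10×10³ nm; P ≈ 2.79×10³ W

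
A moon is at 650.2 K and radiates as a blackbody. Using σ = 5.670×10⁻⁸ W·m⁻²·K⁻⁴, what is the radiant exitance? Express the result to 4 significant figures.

I ≈ 1.013×10⁴ W/m²

Stefan–Boltzmann: I = σT⁴ = 5.670×10⁻⁸ × (650.2)⁴ = 1.013×10⁴ W/m².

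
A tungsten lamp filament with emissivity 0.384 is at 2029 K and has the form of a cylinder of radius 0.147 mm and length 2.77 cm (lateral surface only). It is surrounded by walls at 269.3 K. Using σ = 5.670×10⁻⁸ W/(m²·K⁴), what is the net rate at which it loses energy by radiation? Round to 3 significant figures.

Lateral area A = 2πrL = 2π×1.47×10⁻⁴×0.0277 = 2.55845×10⁻⁵ m².
Net radiated power P_net = εσA(T⁴ − T₀⁴) = 0.384×5.670×10⁻⁸×2.55845×10⁻⁵×(2029⁴ − 269.3⁴).
T⁴ − T₀⁴ = 1.69484×10¹³ − 5.25951×10⁹ = 1.69431×10¹³ K⁴, so P_net = 9.44 W.

Net loss ≈ 9.44 W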